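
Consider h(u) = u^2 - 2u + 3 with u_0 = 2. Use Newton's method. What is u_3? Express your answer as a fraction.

h'(u) = 2u - 2.
h(2) = 3, h'(2) = 2, so u_1 = 2 - 3/2 = 1/2.
h(1/2) = 9/4, h'(1/2) = -1, so u_2 = (1/2) - (9/4)/(-1) = 11/4.
h(11/4) = 81/16, h'(11/4) = 7/2, so u_3 = (11/4) - (81/16)/(7/2) = 73/56.

73/56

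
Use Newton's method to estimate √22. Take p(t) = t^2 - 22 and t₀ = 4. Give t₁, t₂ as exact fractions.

t₁ = 19/4, t₂ = 713/152

p'(t) = 2t.
p(4) = -6, p'(4) = 8, so t₁ = 4 - (-6)/8 = 19/4.
p(19/4) = 9/16, p'(19/4) = 19/2, so t₂ = (19/4) - (9/16)/(19/2) = 713/152.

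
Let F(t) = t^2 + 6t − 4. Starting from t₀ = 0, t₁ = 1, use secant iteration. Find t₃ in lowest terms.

F(0) = −4, F(1) = 3. t₂ = 1 − 3·(1 − 0)/(3 − (−4)) = 4/7.
F(1) = 3, F(4/7) = −12/49. t₃ = (4/7) − (−12/49)·((4/7) − 1)/((−12/49) − 3) = 32/53.

32/53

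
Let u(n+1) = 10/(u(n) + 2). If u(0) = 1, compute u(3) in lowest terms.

80/31

u(1) = 10/(1 + 2) = 10/3.
u(2) = 10/(10/3 + 2) = 15/8.
u(3) = 10/(15/8 + 2) = 80/31.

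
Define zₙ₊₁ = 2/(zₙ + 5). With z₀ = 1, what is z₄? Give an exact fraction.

86/231

z₁ = 2/(1 + 5) = 1/3.
z₂ = 2/(1/3 + 5) = 3/8.
z₃ = 2/(3/8 + 5) = 16/43.
z₄ = 2/(16/43 + 5) = 86/231.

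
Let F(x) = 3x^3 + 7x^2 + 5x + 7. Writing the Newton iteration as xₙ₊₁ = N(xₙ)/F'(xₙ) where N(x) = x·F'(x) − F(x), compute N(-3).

F'(x) = 9x^2 + 14x + 5.
N(x) = x·F'(x) − F(x) = x·(9x^2 + 14x + 5) − (3x^3 + 7x^2 + 5x + 7) = 6x^3 + 7x^2 − 7.
N(-3) = −106.

−106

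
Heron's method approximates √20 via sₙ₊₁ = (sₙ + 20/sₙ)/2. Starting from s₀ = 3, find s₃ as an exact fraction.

4858801/1086456

s₁ = (3 + 20/3)/2 = 29/6.
s₂ = (29/6 + 20/(29/6))/2 = 1561/348.
s₃ = (1561/348 + 20/(1561/348))/2 = 4858801/1086456.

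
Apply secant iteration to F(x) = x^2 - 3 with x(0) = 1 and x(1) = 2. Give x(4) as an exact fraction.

97/56

F(1) = -2, F(2) = 1. x(2) = 2 - 1·(2 - 1)/(1 - (-2)) = 5/3.
F(2) = 1, F(5/3) = -2/9. x(3) = (5/3) - (-2/9)·((5/3) - 2)/((-2/9) - 1) = 19/11.
F(5/3) = -2/9, F(19/11) = -2/121. x(4) = (19/11) - (-2/121)·((19/11) - (5/3))/((-2/121) - (-2/9)) = 97/56.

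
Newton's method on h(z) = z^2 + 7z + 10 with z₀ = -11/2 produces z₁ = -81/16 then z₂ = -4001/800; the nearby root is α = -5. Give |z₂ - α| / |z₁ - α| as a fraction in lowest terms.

1/50

z₁ - α = -81/16 - (-5) = -81/16 + 5 = -1/16, so |z₁ - α| = 1/16.
z₂ - α = -4001/800 - (-5) = -4001/800 + 5 = -1/800, so |z₂ - α| = 1/800.
Ratio = (1/800) / (1/16) = 1/50.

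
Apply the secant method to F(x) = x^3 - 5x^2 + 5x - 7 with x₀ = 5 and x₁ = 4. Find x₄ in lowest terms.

28095758/6678661

F(5) = 18, F(4) = -3. x₂ = 4 - (-3)·(4 - 5)/((-3) - 18) = 29/7.
F(4) = -3, F(29/7) = -342/343. x₃ = (29/7) - (-342/343)·((29/7) - 4)/((-342/343) - (-3)) = 965/229.
F(29/7) = -342/343, F(965/229) = 1344402/12008989. x₄ = (965/229) - (1344402/12008989)·((965/229) - (29/7))/((1344402/12008989) - (-342/343)) = 28095758/6678661.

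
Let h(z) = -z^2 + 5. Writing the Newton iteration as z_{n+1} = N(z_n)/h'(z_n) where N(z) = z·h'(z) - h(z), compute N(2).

-9

h'(z) = -2z.
N(z) = z·h'(z) - h(z) = z·(-2z) - (-z^2 + 5) = -z^2 - 5.
N(2) = -9.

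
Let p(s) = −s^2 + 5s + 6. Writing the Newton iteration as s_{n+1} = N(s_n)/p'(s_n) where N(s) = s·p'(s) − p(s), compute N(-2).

−10

p'(s) = −2s + 5.
N(s) = s·p'(s) − p(s) = s·(−2s + 5) − (−s^2 + 5s + 6) = −s^2 − 6.
N(-2) = −10.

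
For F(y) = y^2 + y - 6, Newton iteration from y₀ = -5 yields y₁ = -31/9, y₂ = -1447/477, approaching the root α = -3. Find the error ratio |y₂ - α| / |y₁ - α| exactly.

y₁ - α = -31/9 - (-3) = -31/9 + 3 = -4/9, so |y₁ - α| = 4/9.
y₂ - α = -1447/477 - (-3) = -1447/477 + 3 = -16/477, so |y₂ - α| = 16/477.
Ratio = (16/477) / (4/9) = 4/53.

4/53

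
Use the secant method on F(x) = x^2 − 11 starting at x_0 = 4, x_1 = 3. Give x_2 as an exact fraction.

F(4) = 5, F(3) = −2. x_2 = 3 − (−2)·(3 − 4)/((−2) − 5) = 23/7.

23/7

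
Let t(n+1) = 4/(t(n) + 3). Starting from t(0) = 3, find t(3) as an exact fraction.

t(1) = 4/(3 + 3) = 2/3.
t(2) = 4/(2/3 + 3) = 12/11.
t(3) = 4/(12/11 + 3) = 44/45.

44/45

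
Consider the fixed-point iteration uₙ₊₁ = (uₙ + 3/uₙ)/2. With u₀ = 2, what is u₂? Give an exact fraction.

97/56

u₁ = (2 + 3/2)/2 = 7/4.
u₂ = (7/4 + 3/(7/4))/2 = 97/56.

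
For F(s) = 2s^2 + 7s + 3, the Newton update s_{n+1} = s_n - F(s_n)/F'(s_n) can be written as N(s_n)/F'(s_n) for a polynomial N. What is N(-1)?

-1

F'(s) = 4s + 7.
N(s) = s·F'(s) - F(s) = s·(4s + 7) - (2s^2 + 7s + 3) = 2s^2 - 3.
N(-1) = -1.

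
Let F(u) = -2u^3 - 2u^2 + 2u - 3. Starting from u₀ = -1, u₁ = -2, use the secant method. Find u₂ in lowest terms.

F(-1) = -5, F(-2) = 1. u₂ = (-2) - 1·((-2) - (-1))/(1 - (-5)) = -11/6.

-11/6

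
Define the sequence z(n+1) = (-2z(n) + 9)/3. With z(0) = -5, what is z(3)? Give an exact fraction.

z(1) = (-2·(-5) + 9)/3 = 19/3.
z(2) = (-2·(19/3) + 9)/3 = -11/9.
z(3) = (-2·(-11/9) + 9)/3 = 103/27.

103/27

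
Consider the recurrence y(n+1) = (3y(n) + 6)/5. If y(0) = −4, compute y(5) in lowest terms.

7674/3125

y(1) = (3·(−4) + 6)/5 = −6/5.
y(2) = (3·(−6/5) + 6)/5 = 12/25.
y(3) = (3·(12/25) + 6)/5 = 186/125.
y(4) = (3·(186/125) + 6)/5 = 1308/625.
y(5) = (3·(1308/625) + 6)/5 = 7674/3125.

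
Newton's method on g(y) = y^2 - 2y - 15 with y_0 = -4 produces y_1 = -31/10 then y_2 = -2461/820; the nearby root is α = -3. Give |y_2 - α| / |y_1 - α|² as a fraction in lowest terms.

y_1 - α = -31/10 - (-3) = -31/10 + 3 = -1/10, so |y_1 - α| = 1/10.
y_2 - α = -2461/820 - (-3) = -2461/820 + 3 = -1/820, so |y_2 - α| = 1/820.
|y_1 - α|² = 1/100.
Ratio = (1/820) / (1/100) = 5/41.

5/41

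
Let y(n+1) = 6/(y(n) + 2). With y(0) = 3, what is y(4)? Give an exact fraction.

y(1) = 6/(3 + 2) = 6/5.
y(2) = 6/(6/5 + 2) = 15/8.
y(3) = 6/(15/8 + 2) = 48/31.
y(4) = 6/(48/31 + 2) = 93/55.

93/55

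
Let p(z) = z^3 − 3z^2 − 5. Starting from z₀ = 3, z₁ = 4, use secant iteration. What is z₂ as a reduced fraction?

p(3) = −5, p(4) = 11. z₂ = 4 − 11·(4 − 3)/(11 − (−5)) = 53/16.

53/16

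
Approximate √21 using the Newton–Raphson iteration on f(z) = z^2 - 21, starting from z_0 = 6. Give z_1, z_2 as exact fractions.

f'(z) = 2z.
f(6) = 15, f'(6) = 12, so z_1 = 6 - 15/12 = 19/4.
f(19/4) = 25/16, f'(19/4) = 19/2, so z_2 = (19/4) - (25/16)/(19/2) = 697/152.

z_1 = 19/4, z_2 = 697/152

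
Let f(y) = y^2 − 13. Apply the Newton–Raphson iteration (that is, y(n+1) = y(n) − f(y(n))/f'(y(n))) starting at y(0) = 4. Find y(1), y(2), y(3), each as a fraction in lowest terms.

y(1) = 29/8, y(2) = 1673/464, y(3) = 5597777/1552544

f'(y) = 2y.
f(4) = 3, f'(4) = 8, so y(1) = 4 − 3/8 = 29/8.
f(29/8) = 9/64, f'(29/8) = 29/4, so y(2) = (29/8) − (9/64)/(29/4) = 1673/464.
f(1673/464) = 81/215296, f'(1673/464) = 1673/232, so y(3) = (1673/464) − (81/215296)/(1673/232) = 5597777/1552544.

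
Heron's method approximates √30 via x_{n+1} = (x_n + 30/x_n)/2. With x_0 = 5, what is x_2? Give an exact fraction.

x_1 = (5 + 30/5)/2 = 11/2.
x_2 = (11/2 + 30/(11/2))/2 = 241/44.

241/44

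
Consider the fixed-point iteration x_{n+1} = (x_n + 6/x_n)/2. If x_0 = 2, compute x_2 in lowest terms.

49/20

x_1 = (2 + 6/2)/2 = 5/2.
x_2 = (5/2 + 6/(5/2))/2 = 49/20.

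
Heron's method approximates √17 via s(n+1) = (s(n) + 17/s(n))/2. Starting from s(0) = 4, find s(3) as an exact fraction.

s(1) = (4 + 17/4)/2 = 33/8.
s(2) = (33/8 + 17/(33/8))/2 = 2177/528.
s(3) = (2177/528 + 17/(2177/528))/2 = 9478657/2298912.

9478657/2298912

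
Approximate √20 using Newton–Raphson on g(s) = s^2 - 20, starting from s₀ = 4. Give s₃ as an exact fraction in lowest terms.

51841/11592

g'(s) = 2s.
g(4) = -4, g'(4) = 8, so s₁ = 4 - (-4)/8 = 9/2.
g(9/2) = 1/4, g'(9/2) = 9, so s₂ = (9/2) - (1/4)/9 = 161/36.
g(161/36) = 1/1296, g'(161/36) = 161/18, so s₃ = (161/36) - (1/1296)/(161/18) = 51841/11592.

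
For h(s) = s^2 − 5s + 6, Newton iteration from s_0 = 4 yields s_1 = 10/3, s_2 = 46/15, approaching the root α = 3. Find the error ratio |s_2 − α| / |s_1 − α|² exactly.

s_1 − α = 10/3 − 3 = 1/3, so |s_1 − α| = 1/3.
s_2 − α = 46/15 − 3 = 1/15, so |s_2 − α| = 1/15.
|s_1 − α|² = 1/9.
Ratio = (1/15) / (1/9) = 3/5.

3/5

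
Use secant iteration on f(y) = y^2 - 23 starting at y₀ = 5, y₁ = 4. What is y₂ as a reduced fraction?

f(5) = 2, f(4) = -7. y₂ = 4 - (-7)·(4 - 5)/((-7) - 2) = 43/9.

43/9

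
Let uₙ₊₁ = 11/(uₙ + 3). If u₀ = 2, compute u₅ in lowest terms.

u₁ = 11/(2 + 3) = 11/5.
u₂ = 11/(11/5 + 3) = 55/26.
u₃ = 11/(55/26 + 3) = 286/133.
u₄ = 11/(286/133 + 3) = 1463/685.
u₅ = 11/(1463/685 + 3) = 7535/3518.

7535/3518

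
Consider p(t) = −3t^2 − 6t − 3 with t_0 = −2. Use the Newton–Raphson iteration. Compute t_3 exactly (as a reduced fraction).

p'(t) = −6t − 6.
p(−2) = −3, p'(−2) = 6, so t_1 = (−2) − (−3)/6 = −3/2.
p(−3/2) = −3/4, p'(−3/2) = 3, so t_2 = (−3/2) − (−3/4)/3 = −5/4.
p(−5/4) = −3/16, p'(−5/4) = 3/2, so t_3 = (−5/4) − (−3/16)/(3/2) = −9/8.

−9/8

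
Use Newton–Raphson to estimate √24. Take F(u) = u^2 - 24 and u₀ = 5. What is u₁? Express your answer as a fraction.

F'(u) = 2u.
F(5) = 1, F'(5) = 10, so u₁ = 5 - 1/10 = 49/10.

49/10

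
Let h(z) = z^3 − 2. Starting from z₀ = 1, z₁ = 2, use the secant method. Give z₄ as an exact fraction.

989312/782041

h(1) = −1, h(2) = 6. z₂ = 2 − 6·(2 − 1)/(6 − (−1)) = 8/7.
h(2) = 6, h(8/7) = −174/343. z₃ = (8/7) − (−174/343)·((8/7) − 2)/((−174/343) − 6) = 75/62.
h(8/7) = −174/343, h(75/62) = −54781/238328. z₄ = (75/62) − (−54781/238328)·((75/62) − (8/7))/((−54781/238328) − (−174/343)) = 989312/782041.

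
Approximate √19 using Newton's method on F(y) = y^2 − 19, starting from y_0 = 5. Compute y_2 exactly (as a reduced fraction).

959/220

F'(y) = 2y.
F(5) = 6, F'(5) = 10, so y_1 = 5 − 6/10 = 22/5.
F(22/5) = 9/25, F'(22/5) = 44/5, so y_2 = (22/5) − (9/25)/(44/5) = 959/220.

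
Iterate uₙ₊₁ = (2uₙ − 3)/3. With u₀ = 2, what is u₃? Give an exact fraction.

−41/27

u₁ = (2·2 − 3)/3 = 1/3.
u₂ = (2·(1/3) − 3)/3 = −7/9.
u₃ = (2·(−7/9) − 3)/3 = −41/27.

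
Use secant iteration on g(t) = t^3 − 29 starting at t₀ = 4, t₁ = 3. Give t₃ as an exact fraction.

g(4) = 35, g(3) = −2. t₂ = 3 − (−2)·(3 − 4)/((−2) − 35) = 113/37.
g(3) = −2, g(113/37) = −26040/50653. t₃ = (113/37) − (−26040/50653)·((113/37) − 3)/((−26040/50653) − (−2)) = 115637/37633.

115637/37633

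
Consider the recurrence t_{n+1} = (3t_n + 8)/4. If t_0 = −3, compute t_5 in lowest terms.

t_1 = (3·(−3) + 8)/4 = −1/4.
t_2 = (3·(−1/4) + 8)/4 = 29/16.
t_3 = (3·(29/16) + 8)/4 = 215/64.
t_4 = (3·(215/64) + 8)/4 = 1157/256.
t_5 = (3·(1157/256) + 8)/4 = 5519/1024.

5519/1024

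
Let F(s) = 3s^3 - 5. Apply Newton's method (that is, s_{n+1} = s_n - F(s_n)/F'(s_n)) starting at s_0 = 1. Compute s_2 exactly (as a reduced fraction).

F'(s) = 9s^2.
F(1) = -2, F'(1) = 9, so s_1 = 1 - (-2)/9 = 11/9.
F(11/9) = 116/243, F'(11/9) = 121/9, so s_2 = (11/9) - (116/243)/(121/9) = 3877/3267.

3877/3267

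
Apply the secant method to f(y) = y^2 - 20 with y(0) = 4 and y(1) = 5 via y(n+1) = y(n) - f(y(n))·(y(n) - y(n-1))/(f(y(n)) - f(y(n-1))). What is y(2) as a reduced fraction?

40/9

f(4) = -4, f(5) = 5. y(2) = 5 - 5·(5 - 4)/(5 - (-4)) = 40/9.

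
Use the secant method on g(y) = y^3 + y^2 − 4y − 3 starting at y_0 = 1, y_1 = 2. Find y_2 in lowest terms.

11/6

g(1) = −5, g(2) = 1. y_2 = 2 − 1·(2 − 1)/(1 − (−5)) = 11/6.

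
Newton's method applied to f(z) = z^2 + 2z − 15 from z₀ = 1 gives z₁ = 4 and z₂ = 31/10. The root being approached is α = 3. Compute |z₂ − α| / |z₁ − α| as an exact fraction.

z₁ − α = 4 − 3 = 1, so |z₁ − α| = 1.
z₂ − α = 31/10 − 3 = 1/10, so |z₂ − α| = 1/10.
Ratio = (1/10) / 1 = 1/10.

1/10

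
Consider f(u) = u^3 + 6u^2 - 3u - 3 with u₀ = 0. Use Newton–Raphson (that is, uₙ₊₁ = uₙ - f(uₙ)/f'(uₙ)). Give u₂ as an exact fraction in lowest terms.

-7/12

f'(u) = 3u^2 + 12u - 3.
f(0) = -3, f'(0) = -3, so u₁ = 0 - (-3)/(-3) = -1.
f(-1) = 5, f'(-1) = -12, so u₂ = (-1) - 5/(-12) = -7/12.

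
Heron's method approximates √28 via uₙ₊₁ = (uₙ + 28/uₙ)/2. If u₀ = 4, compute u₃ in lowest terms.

u₁ = (4 + 28/4)/2 = 11/2.
u₂ = (11/2 + 28/(11/2))/2 = 233/44.
u₃ = (233/44 + 28/(233/44))/2 = 108497/20504.

108497/20504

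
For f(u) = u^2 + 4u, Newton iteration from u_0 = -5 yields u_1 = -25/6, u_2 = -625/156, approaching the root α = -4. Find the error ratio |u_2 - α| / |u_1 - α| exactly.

u_1 - α = -25/6 - (-4) = -25/6 + 4 = -1/6, so |u_1 - α| = 1/6.
u_2 - α = -625/156 - (-4) = -625/156 + 4 = -1/156, so |u_2 - α| = 1/156.
Ratio = (1/156) / (1/6) = 1/26.

1/26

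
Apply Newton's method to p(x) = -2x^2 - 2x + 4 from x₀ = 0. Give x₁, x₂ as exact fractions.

p'(x) = -4x - 2.
p(0) = 4, p'(0) = -2, so x₁ = 0 - 4/(-2) = 2.
p(2) = -8, p'(2) = -10, so x₂ = 2 - (-8)/(-10) = 6/5.

x₁ = 2, x₂ = 6/5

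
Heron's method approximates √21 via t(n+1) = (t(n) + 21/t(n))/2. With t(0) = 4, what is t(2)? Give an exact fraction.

t(1) = (4 + 21/4)/2 = 37/8.
t(2) = (37/8 + 21/(37/8))/2 = 2713/592.

2713/592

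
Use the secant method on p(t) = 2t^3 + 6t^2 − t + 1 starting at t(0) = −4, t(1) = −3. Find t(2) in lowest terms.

p(−4) = −27, p(−3) = 4. t(2) = (−3) − 4·((−3) − (−4))/(4 − (−27)) = −97/31.

−97/31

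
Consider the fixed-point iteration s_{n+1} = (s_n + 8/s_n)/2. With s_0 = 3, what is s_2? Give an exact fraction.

577/204

s_1 = (3 + 8/3)/2 = 17/6.
s_2 = (17/6 + 8/(17/6))/2 = 577/204.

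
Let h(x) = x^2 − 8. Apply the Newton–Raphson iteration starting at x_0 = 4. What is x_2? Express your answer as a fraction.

h'(x) = 2x.
h(4) = 8, h'(4) = 8, so x_1 = 4 − 8/8 = 3.
h(3) = 1, h'(3) = 6, so x_2 = 3 − 1/6 = 17/6.

17/6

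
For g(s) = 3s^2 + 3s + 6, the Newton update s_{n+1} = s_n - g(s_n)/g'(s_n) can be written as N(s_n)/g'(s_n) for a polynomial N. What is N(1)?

g'(s) = 6s + 3.
N(s) = s·g'(s) - g(s) = s·(6s + 3) - (3s^2 + 3s + 6) = 3s^2 - 6.
N(1) = -3.

-3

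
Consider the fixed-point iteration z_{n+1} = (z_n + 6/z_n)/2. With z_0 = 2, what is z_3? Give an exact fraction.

z_1 = (2 + 6/2)/2 = 5/2.
z_2 = (5/2 + 6/(5/2))/2 = 49/20.
z_3 = (49/20 + 6/(49/20))/2 = 4801/1960.

4801/1960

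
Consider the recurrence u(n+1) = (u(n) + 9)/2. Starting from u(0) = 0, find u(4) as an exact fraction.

u(1) = (0 + 9)/2 = 9/2.
u(2) = ((9/2) + 9)/2 = 27/4.
u(3) = ((27/4) + 9)/2 = 63/8.
u(4) = ((63/8) + 9)/2 = 135/16.

135/16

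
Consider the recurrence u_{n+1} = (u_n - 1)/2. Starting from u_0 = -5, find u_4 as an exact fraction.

-5/4

u_1 = ((-5) - 1)/2 = -3.
u_2 = ((-3) - 1)/2 = -2.
u_3 = ((-2) - 1)/2 = -3/2.
u_4 = ((-3/2) - 1)/2 = -5/4.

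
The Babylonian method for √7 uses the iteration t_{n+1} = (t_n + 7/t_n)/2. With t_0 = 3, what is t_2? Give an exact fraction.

t_1 = (3 + 7/3)/2 = 8/3.
t_2 = (8/3 + 7/(8/3))/2 = 127/48.

127/48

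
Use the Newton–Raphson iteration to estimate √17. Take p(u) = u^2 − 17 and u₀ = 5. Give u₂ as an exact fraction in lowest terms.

p'(u) = 2u.
p(5) = 8, p'(5) = 10, so u₁ = 5 − 8/10 = 21/5.
p(21/5) = 16/25, p'(21/5) = 42/5, so u₂ = (21/5) − (16/25)/(42/5) = 433/105.

433/105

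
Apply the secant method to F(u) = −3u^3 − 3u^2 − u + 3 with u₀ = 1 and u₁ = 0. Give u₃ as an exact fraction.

147/139

F(1) = −4, F(0) = 3. u₂ = 0 − 3·(0 − 1)/(3 − (−4)) = 3/7.
F(0) = 3, F(3/7) = 612/343. u₃ = (3/7) − (612/343)·((3/7) − 0)/((612/343) − 3) = 147/139.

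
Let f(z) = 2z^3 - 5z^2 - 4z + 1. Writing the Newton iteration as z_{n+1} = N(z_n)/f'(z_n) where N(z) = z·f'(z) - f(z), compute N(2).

f'(z) = 6z^2 - 10z - 4.
N(z) = z·f'(z) - f(z) = z·(6z^2 - 10z - 4) - (2z^3 - 5z^2 - 4z + 1) = 4z^3 - 5z^2 - 1.
N(2) = 11.

11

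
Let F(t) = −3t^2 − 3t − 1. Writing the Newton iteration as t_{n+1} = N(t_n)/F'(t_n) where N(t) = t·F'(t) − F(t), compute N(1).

−2

F'(t) = −6t − 3.
N(t) = t·F'(t) − F(t) = t·(−6t − 3) − (−3t^2 − 3t − 1) = −3t^2 + 1.
N(1) = −2.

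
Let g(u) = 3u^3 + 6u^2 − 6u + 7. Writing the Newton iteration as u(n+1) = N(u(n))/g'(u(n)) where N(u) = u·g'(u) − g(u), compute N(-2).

g'(u) = 9u^2 + 12u − 6.
N(u) = u·g'(u) − g(u) = u·(9u^2 + 12u − 6) − (3u^3 + 6u^2 − 6u + 7) = 6u^3 + 6u^2 − 7.
N(-2) = −31.

−31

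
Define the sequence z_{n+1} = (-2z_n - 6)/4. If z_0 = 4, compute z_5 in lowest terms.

-37/32

z_1 = (-2·4 - 6)/4 = -7/2.
z_2 = (-2·(-7/2) - 6)/4 = 1/4.
z_3 = (-2·(1/4) - 6)/4 = -13/8.
z_4 = (-2·(-13/8) - 6)/4 = -11/16.
z_5 = (-2·(-11/16) - 6)/4 = -37/32.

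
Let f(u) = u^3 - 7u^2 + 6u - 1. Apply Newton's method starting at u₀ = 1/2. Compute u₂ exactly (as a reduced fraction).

f'(u) = 3u^2 - 14u + 6.
f(1/2) = 3/8, f'(1/2) = -1/4, so u₁ = (1/2) - (3/8)/(-1/4) = 2.
f(2) = -9, f'(2) = -10, so u₂ = 2 - (-9)/(-10) = 11/10.

11/10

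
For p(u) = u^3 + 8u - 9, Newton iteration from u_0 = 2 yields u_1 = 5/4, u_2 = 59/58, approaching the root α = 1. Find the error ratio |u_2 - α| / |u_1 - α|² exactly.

u_1 - α = 5/4 - 1 = 1/4, so |u_1 - α| = 1/4.
u_2 - α = 59/58 - 1 = 1/58, so |u_2 - α| = 1/58.
|u_1 - α|² = 1/16.
Ratio = (1/58) / (1/16) = 8/29.

8/29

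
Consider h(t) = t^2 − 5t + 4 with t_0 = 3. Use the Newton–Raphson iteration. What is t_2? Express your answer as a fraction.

21/5

h'(t) = 2t − 5.
h(3) = −2, h'(3) = 1, so t_1 = 3 − (−2)/1 = 5.
h(5) = 4, h'(5) = 5, so t_2 = 5 − 4/5 = 21/5.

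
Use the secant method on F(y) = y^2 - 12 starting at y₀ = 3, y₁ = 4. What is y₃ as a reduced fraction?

45/13

F(3) = -3, F(4) = 4. y₂ = 4 - 4·(4 - 3)/(4 - (-3)) = 24/7.
F(4) = 4, F(24/7) = -12/49. y₃ = (24/7) - (-12/49)·((24/7) - 4)/((-12/49) - 4) = 45/13.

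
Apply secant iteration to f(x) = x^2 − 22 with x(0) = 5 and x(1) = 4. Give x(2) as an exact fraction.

f(5) = 3, f(4) = −6. x(2) = 4 − (−6)·(4 − 5)/((−6) − 3) = 14/3.

14/3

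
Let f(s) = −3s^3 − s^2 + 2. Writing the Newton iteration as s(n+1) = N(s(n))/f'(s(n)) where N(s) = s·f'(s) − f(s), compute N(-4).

f'(s) = −9s^2 − 2s.
N(s) = s·f'(s) − f(s) = s·(−9s^2 − 2s) − (−3s^3 − s^2 + 2) = −6s^3 − s^2 − 2.
N(-4) = 366.

366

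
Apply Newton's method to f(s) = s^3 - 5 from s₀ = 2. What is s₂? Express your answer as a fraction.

f'(s) = 3s^2.
f(2) = 3, f'(2) = 12, so s₁ = 2 - 3/12 = 7/4.
f(7/4) = 23/64, f'(7/4) = 147/16, so s₂ = (7/4) - (23/64)/(147/16) = 503/294.

503/294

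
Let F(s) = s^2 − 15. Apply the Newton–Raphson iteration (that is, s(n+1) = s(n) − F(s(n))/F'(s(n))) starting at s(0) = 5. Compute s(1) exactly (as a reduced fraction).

4

F'(s) = 2s.
F(5) = 10, F'(5) = 10, so s(1) = 5 − 10/10 = 4.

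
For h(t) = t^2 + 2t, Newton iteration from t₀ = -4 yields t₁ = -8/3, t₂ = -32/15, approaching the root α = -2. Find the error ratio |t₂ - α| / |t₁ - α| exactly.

t₁ - α = -8/3 - (-2) = -8/3 + 2 = -2/3, so |t₁ - α| = 2/3.
t₂ - α = -32/15 - (-2) = -32/15 + 2 = -2/15, so |t₂ - α| = 2/15.
Ratio = (2/15) / (2/3) = 1/5.

1/5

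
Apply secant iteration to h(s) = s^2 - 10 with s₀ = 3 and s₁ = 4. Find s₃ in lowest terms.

79/25

h(3) = -1, h(4) = 6. s₂ = 4 - 6·(4 - 3)/(6 - (-1)) = 22/7.
h(4) = 6, h(22/7) = -6/49. s₃ = (22/7) - (-6/49)·((22/7) - 4)/((-6/49) - 6) = 79/25.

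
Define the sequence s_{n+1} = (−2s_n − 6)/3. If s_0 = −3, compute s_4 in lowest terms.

−14/9

s_1 = (−2·(−3) − 6)/3 = 0.
s_2 = (−2·0 − 6)/3 = −2.
s_3 = (−2·(−2) − 6)/3 = −2/3.
s_4 = (−2·(−2/3) − 6)/3 = −14/9.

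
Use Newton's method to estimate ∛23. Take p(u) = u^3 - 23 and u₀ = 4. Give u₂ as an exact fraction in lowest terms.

p'(u) = 3u^2.
p(4) = 41, p'(4) = 48, so u₁ = 4 - 41/48 = 151/48.
p(151/48) = 899335/110592, p'(151/48) = 22801/768, so u₂ = (151/48) - (899335/110592)/(22801/768) = 4714759/1641672.

4714759/1641672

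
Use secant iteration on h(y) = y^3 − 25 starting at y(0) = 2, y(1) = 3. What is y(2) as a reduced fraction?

55/19

h(2) = −17, h(3) = 2. y(2) = 3 − 2·(3 − 2)/(2 − (−17)) = 55/19.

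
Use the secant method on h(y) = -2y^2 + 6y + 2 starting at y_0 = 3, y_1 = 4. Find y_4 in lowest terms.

h(3) = 2, h(4) = -6. y_2 = 4 - (-6)·(4 - 3)/((-6) - 2) = 13/4.
h(4) = -6, h(13/4) = 3/8. y_3 = (13/4) - (3/8)·((13/4) - 4)/((3/8) - (-6)) = 56/17.
h(13/4) = 3/8, h(56/17) = 18/289. y_4 = (56/17) - (18/289)·((56/17) - (13/4))/((18/289) - (3/8)) = 796/241.

796/241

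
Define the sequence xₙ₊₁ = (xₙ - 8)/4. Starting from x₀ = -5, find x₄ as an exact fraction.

x₁ = ((-5) - 8)/4 = -13/4.
x₂ = ((-13/4) - 8)/4 = -45/16.
x₃ = ((-45/16) - 8)/4 = -173/64.
x₄ = ((-173/64) - 8)/4 = -685/256.

-685/256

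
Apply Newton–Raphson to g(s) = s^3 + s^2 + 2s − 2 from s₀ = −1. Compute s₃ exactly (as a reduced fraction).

g'(s) = 3s^2 + 2s + 2.
g(−1) = −4, g'(−1) = 3, so s₁ = (−1) − (−4)/3 = 1/3.
g(1/3) = −32/27, g'(1/3) = 3, so s₂ = (1/3) − (−32/27)/3 = 59/81.
g(59/81) = 198656/531441, g'(59/81) = 11041/2187, so s₃ = (59/81) − (198656/531441)/(11041/2187) = 1755601/2682963.

1755601/2682963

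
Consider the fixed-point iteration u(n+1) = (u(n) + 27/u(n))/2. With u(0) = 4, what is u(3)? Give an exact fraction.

u(1) = (4 + 27/4)/2 = 43/8.
u(2) = (43/8 + 27/(43/8))/2 = 3577/688.
u(3) = (3577/688 + 27/(3577/688))/2 = 25575217/4921952.

25575217/4921952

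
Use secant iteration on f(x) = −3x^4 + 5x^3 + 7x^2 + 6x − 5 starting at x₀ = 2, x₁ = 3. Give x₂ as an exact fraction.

f(2) = 27, f(3) = −32. x₂ = 3 − (−32)·(3 − 2)/((−32) − 27) = 145/59.

145/59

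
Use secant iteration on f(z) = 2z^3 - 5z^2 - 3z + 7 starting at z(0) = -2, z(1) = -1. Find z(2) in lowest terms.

f(-2) = -23, f(-1) = 3. z(2) = (-1) - 3·((-1) - (-2))/(3 - (-23)) = -29/26.

-29/26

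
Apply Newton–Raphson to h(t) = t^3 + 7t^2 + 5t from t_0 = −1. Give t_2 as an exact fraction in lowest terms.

−80/99

h'(t) = 3t^2 + 14t + 5.
h(−1) = 1, h'(−1) = −6, so t_1 = (−1) − 1/(−6) = −5/6.
h(−5/6) = 25/216, h'(−5/6) = −55/12, so t_2 = (−5/6) − (25/216)/(−55/12) = −80/99.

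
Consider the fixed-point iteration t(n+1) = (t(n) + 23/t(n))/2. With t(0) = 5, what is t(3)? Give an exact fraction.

t(1) = (5 + 23/5)/2 = 24/5.
t(2) = (24/5 + 23/(24/5))/2 = 1151/240.
t(3) = (1151/240 + 23/(1151/240))/2 = 2649601/552480.

2649601/552480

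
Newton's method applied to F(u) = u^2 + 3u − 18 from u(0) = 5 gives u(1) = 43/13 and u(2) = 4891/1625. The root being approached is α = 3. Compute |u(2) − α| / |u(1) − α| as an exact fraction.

4/125

u(1) − α = 43/13 − 3 = 4/13, so |u(1) − α| = 4/13.
u(2) − α = 4891/1625 − 3 = 16/1625, so |u(2) − α| = 16/1625.
Ratio = (16/1625) / (4/13) = 4/125.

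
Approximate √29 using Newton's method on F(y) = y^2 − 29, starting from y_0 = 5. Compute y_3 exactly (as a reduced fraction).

F'(y) = 2y.
F(5) = −4, F'(5) = 10, so y_1 = 5 − (−4)/10 = 27/5.
F(27/5) = 4/25, F'(27/5) = 54/5, so y_2 = (27/5) − (4/25)/(54/5) = 727/135.
F(727/135) = 4/18225, F'(727/135) = 1454/135, so y_3 = (727/135) − (4/18225)/(1454/135) = 528527/98145.

528527/98145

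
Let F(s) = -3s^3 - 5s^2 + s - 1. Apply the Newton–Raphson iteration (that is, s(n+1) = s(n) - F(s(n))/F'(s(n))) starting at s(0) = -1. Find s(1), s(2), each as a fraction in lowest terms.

s(1) = 1, s(2) = 5/9

F'(s) = -9s^2 - 10s + 1.
F(-1) = -4, F'(-1) = 2, so s(1) = (-1) - (-4)/2 = 1.
F(1) = -8, F'(1) = -18, so s(2) = 1 - (-8)/(-18) = 5/9.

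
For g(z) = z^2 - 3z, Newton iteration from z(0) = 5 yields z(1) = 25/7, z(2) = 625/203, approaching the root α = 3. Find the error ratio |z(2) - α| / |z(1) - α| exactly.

4/29

z(1) - α = 25/7 - 3 = 4/7, so |z(1) - α| = 4/7.
z(2) - α = 625/203 - 3 = 16/203, so |z(2) - α| = 16/203.
Ratio = (16/203) / (4/7) = 4/29.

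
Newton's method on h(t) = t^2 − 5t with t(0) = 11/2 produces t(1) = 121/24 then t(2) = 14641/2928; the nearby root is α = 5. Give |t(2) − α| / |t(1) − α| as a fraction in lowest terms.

t(1) − α = 121/24 − 5 = 1/24, so |t(1) − α| = 1/24.
t(2) − α = 14641/2928 − 5 = 1/2928, so |t(2) − α| = 1/2928.
Ratio = (1/2928) / (1/24) = 1/122.

1/122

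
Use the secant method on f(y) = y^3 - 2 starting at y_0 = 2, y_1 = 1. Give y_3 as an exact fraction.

f(2) = 6, f(1) = -1. y_2 = 1 - (-1)·(1 - 2)/((-1) - 6) = 8/7.
f(1) = -1, f(8/7) = -174/343. y_3 = (8/7) - (-174/343)·((8/7) - 1)/((-174/343) - (-1)) = 218/169.

218/169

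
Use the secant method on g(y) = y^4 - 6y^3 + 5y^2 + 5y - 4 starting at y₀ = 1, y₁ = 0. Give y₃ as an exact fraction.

500/709

g(1) = 1, g(0) = -4. y₂ = 0 - (-4)·(0 - 1)/((-4) - 1) = 4/5.
g(0) = -4, g(4/5) = 336/625. y₃ = (4/5) - (336/625)·((4/5) - 0)/((336/625) - (-4)) = 500/709.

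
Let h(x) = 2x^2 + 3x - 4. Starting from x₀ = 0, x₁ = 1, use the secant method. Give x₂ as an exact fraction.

4/5

h(0) = -4, h(1) = 1. x₂ = 1 - 1·(1 - 0)/(1 - (-4)) = 4/5.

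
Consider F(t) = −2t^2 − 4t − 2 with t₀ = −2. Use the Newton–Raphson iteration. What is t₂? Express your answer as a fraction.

−5/4

F'(t) = −4t − 4.
F(−2) = −2, F'(−2) = 4, so t₁ = (−2) − (−2)/4 = −3/2.
F(−3/2) = −1/2, F'(−3/2) = 2, so t₂ = (−3/2) − (−1/2)/2 = −5/4.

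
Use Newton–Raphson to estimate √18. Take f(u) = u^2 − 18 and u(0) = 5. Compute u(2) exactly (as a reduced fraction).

3649/860

f'(u) = 2u.
f(5) = 7, f'(5) = 10, so u(1) = 5 − 7/10 = 43/10.
f(43/10) = 49/100, f'(43/10) = 43/5, so u(2) = (43/10) − (49/100)/(43/5) = 3649/860.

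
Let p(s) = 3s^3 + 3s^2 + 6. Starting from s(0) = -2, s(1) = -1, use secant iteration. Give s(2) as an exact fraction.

p(-2) = -6, p(-1) = 6. s(2) = (-1) - 6·((-1) - (-2))/(6 - (-6)) = -3/2.

-3/2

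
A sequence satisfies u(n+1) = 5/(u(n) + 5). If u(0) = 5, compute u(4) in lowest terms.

65/76

u(1) = 5/(5 + 5) = 1/2.
u(2) = 5/(1/2 + 5) = 10/11.
u(3) = 5/(10/11 + 5) = 11/13.
u(4) = 5/(11/13 + 5) = 65/76.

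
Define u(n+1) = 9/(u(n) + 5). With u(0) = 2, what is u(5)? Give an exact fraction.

u(1) = 9/(2 + 5) = 9/7.
u(2) = 9/(9/7 + 5) = 63/44.
u(3) = 9/(63/44 + 5) = 396/283.
u(4) = 9/(396/283 + 5) = 2547/1811.
u(5) = 9/(2547/1811 + 5) = 16299/11602.

16299/11602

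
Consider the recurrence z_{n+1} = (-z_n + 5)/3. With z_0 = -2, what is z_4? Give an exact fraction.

z_1 = (-(-2) + 5)/3 = 7/3.
z_2 = (-(7/3) + 5)/3 = 8/9.
z_3 = (-(8/9) + 5)/3 = 37/27.
z_4 = (-(37/27) + 5)/3 = 98/81.

98/81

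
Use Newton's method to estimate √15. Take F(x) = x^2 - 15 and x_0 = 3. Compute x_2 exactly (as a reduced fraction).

31/8

F'(x) = 2x.
F(3) = -6, F'(3) = 6, so x_1 = 3 - (-6)/6 = 4.
F(4) = 1, F'(4) = 8, so x_2 = 4 - 1/8 = 31/8.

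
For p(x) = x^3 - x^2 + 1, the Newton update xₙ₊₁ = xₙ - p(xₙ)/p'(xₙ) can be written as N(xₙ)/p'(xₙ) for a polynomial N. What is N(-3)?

-64

p'(x) = 3x^2 - 2x.
N(x) = x·p'(x) - p(x) = x·(3x^2 - 2x) - (x^3 - x^2 + 1) = 2x^3 - x^2 - 1.
N(-3) = -64.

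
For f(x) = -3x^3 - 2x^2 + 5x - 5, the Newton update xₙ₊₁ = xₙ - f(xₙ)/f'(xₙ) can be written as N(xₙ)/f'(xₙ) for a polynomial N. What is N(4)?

-411

f'(x) = -9x^2 - 4x + 5.
N(x) = x·f'(x) - f(x) = x·(-9x^2 - 4x + 5) - (-3x^3 - 2x^2 + 5x - 5) = -6x^3 - 2x^2 + 5.
N(4) = -411.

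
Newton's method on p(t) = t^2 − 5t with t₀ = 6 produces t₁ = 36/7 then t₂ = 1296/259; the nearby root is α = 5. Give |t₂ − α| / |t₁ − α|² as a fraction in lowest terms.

t₁ − α = 36/7 − 5 = 1/7, so |t₁ − α| = 1/7.
t₂ − α = 1296/259 − 5 = 1/259, so |t₂ − α| = 1/259.
|t₁ − α|² = 1/49.
Ratio = (1/259) / (1/49) = 7/37.

7/37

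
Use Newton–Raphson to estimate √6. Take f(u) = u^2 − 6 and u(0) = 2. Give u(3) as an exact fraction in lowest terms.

4801/1960

f'(u) = 2u.
f(2) = −2, f'(2) = 4, so u(1) = 2 − (−2)/4 = 5/2.
f(5/2) = 1/4, f'(5/2) = 5, so u(2) = (5/2) − (1/4)/5 = 49/20.
f(49/20) = 1/400, f'(49/20) = 49/10, so u(3) = (49/20) − (1/400)/(49/10) = 4801/1960.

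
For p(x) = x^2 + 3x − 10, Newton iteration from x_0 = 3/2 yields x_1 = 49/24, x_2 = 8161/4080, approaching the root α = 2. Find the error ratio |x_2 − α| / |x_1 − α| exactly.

x_1 − α = 49/24 − 2 = 1/24, so |x_1 − α| = 1/24.
x_2 − α = 8161/4080 − 2 = 1/4080, so |x_2 − α| = 1/4080.
Ratio = (1/4080) / (1/24) = 1/170.

1/170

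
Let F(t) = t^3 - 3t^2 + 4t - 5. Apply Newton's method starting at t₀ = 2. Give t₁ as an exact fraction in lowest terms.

9/4

F'(t) = 3t^2 - 6t + 4.
F(2) = -1, F'(2) = 4, so t₁ = 2 - (-1)/4 = 9/4.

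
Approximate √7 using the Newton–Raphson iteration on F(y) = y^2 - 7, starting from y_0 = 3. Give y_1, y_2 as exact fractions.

y_1 = 8/3, y_2 = 127/48

F'(y) = 2y.
F(3) = 2, F'(3) = 6, so y_1 = 3 - 2/6 = 8/3.
F(8/3) = 1/9, F'(8/3) = 16/3, so y_2 = (8/3) - (1/9)/(16/3) = 127/48.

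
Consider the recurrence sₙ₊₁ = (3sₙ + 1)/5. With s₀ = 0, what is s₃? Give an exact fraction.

s₁ = (3·0 + 1)/5 = 1/5.
s₂ = (3·(1/5) + 1)/5 = 8/25.
s₃ = (3·(8/25) + 1)/5 = 49/125.

49/125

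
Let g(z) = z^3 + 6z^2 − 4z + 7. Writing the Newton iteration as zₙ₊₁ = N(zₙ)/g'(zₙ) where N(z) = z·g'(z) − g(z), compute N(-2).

1

g'(z) = 3z^2 + 12z − 4.
N(z) = z·g'(z) − g(z) = z·(3z^2 + 12z − 4) − (z^3 + 6z^2 − 4z + 7) = 2z^3 + 6z^2 − 7.
N(-2) = 1.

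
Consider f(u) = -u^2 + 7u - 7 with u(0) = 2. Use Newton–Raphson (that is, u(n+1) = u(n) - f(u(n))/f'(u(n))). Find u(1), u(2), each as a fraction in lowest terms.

u(1) = 1, u(2) = 6/5

f'(u) = -2u + 7.
f(2) = 3, f'(2) = 3, so u(1) = 2 - 3/3 = 1.
f(1) = -1, f'(1) = 5, so u(2) = 1 - (-1)/5 = 6/5.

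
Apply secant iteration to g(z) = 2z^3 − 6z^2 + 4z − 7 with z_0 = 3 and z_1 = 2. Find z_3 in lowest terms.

g(3) = 5, g(2) = −7. z_2 = 2 − (−7)·(2 − 3)/((−7) − 5) = 31/12.
g(2) = −7, g(31/12) = −1925/864. z_3 = (31/12) − (−1925/864)·((31/12) − 2)/((−1925/864) − (−7)) = 1682/589.

1682/589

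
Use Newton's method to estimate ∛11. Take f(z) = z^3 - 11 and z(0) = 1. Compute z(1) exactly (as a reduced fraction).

13/3

f'(z) = 3z^2.
f(1) = -10, f'(1) = 3, so z(1) = 1 - (-10)/3 = 13/3.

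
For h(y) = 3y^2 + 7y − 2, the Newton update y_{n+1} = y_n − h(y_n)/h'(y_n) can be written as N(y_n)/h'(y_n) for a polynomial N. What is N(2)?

h'(y) = 6y + 7.
N(y) = y·h'(y) − h(y) = y·(6y + 7) − (3y^2 + 7y − 2) = 3y^2 + 2.
N(2) = 14.

14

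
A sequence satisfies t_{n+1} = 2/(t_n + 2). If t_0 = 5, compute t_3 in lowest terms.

t_1 = 2/(5 + 2) = 2/7.
t_2 = 2/(2/7 + 2) = 7/8.
t_3 = 2/(7/8 + 2) = 16/23.

16/23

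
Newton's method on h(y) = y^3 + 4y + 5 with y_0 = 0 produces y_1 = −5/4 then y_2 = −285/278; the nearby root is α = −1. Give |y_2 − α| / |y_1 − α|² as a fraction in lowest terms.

56/139

y_1 − α = −5/4 − (−1) = −5/4 + 1 = −1/4, so |y_1 − α| = 1/4.
y_2 − α = −285/278 − (−1) = −285/278 + 1 = −7/278, so |y_2 − α| = 7/278.
|y_1 − α|² = 1/16.
Ratio = (7/278) / (1/16) = 56/139.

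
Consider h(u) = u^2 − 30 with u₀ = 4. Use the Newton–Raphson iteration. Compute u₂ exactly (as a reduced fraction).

h'(u) = 2u.
h(4) = −14, h'(4) = 8, so u₁ = 4 − (−14)/8 = 23/4.
h(23/4) = 49/16, h'(23/4) = 23/2, so u₂ = (23/4) − (49/16)/(23/2) = 1009/184.

1009/184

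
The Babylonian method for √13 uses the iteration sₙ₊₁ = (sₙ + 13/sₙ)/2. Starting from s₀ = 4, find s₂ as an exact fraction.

1673/464

s₁ = (4 + 13/4)/2 = 29/8.
s₂ = (29/8 + 13/(29/8))/2 = 1673/464.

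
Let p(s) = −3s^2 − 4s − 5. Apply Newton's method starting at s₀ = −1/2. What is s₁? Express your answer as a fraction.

−17/4

p'(s) = −6s − 4.
p(−1/2) = −15/4, p'(−1/2) = −1, so s₁ = (−1/2) − (−15/4)/(−1) = −17/4.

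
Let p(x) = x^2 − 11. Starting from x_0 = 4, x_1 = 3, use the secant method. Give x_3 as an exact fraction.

73/22

p(4) = 5, p(3) = −2. x_2 = 3 − (−2)·(3 − 4)/((−2) − 5) = 23/7.
p(3) = −2, p(23/7) = −10/49. x_3 = (23/7) − (−10/49)·((23/7) − 3)/((−10/49) − (−2)) = 73/22.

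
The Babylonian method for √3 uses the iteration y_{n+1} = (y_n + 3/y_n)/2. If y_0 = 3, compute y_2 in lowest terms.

y_1 = (3 + 3/3)/2 = 2.
y_2 = (2 + 3/2)/2 = 7/4.

7/4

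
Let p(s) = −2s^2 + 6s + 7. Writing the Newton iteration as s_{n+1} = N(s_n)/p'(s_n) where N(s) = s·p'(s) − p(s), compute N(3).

p'(s) = −4s + 6.
N(s) = s·p'(s) − p(s) = s·(−4s + 6) − (−2s^2 + 6s + 7) = −2s^2 − 7.
N(3) = −25.

−25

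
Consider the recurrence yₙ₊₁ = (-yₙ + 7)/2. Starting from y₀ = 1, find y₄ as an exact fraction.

9/4

y₁ = (-1 + 7)/2 = 3.
y₂ = (-3 + 7)/2 = 2.
y₃ = (-2 + 7)/2 = 5/2.
y₄ = (-(5/2) + 7)/2 = 9/4.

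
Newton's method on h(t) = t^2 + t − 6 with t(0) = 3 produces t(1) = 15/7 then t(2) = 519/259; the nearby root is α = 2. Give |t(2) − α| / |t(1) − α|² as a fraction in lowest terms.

t(1) − α = 15/7 − 2 = 1/7, so |t(1) − α| = 1/7.
t(2) − α = 519/259 − 2 = 1/259, so |t(2) − α| = 1/259.
|t(1) − α|² = 1/49.
Ratio = (1/259) / (1/49) = 7/37.

7/37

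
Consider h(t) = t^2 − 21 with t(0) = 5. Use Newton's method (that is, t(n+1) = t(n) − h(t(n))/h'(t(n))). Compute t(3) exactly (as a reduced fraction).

h'(t) = 2t.
h(5) = 4, h'(5) = 10, so t(1) = 5 − 4/10 = 23/5.
h(23/5) = 4/25, h'(23/5) = 46/5, so t(2) = (23/5) − (4/25)/(46/5) = 527/115.
h(527/115) = 4/13225, h'(527/115) = 1054/115, so t(3) = (527/115) − (4/13225)/(1054/115) = 277727/60605.

277727/60605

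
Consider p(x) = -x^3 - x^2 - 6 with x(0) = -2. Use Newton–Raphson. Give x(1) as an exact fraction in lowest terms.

-9/4

p'(x) = -3x^2 - 2x.
p(-2) = -2, p'(-2) = -8, so x(1) = (-2) - (-2)/(-8) = -9/4.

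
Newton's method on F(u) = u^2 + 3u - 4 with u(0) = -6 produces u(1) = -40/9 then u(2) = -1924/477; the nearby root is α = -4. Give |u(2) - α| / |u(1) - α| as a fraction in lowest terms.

u(1) - α = -40/9 - (-4) = -40/9 + 4 = -4/9, so |u(1) - α| = 4/9.
u(2) - α = -1924/477 - (-4) = -1924/477 + 4 = -16/477, so |u(2) - α| = 16/477.
Ratio = (16/477) / (4/9) = 4/53.

4/53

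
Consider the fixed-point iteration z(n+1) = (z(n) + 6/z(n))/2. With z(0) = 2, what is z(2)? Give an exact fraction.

49/20

z(1) = (2 + 6/2)/2 = 5/2.
z(2) = (5/2 + 6/(5/2))/2 = 49/20.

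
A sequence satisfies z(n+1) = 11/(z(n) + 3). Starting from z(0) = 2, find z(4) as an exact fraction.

z(1) = 11/(2 + 3) = 11/5.
z(2) = 11/(11/5 + 3) = 55/26.
z(3) = 11/(55/26 + 3) = 286/133.
z(4) = 11/(286/133 + 3) = 1463/685.

1463/685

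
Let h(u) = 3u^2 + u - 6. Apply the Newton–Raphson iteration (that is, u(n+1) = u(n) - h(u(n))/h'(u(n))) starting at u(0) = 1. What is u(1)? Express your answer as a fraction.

h'(u) = 6u + 1.
h(1) = -2, h'(1) = 7, so u(1) = 1 - (-2)/7 = 9/7.

9/7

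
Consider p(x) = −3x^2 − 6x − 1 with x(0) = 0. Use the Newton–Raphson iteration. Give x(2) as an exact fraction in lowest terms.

−11/60

p'(x) = −6x − 6.
p(0) = −1, p'(0) = −6, so x(1) = 0 − (−1)/(−6) = −1/6.
p(−1/6) = −1/12, p'(−1/6) = −5, so x(2) = (−1/6) − (−1/12)/(−5) = −11/60.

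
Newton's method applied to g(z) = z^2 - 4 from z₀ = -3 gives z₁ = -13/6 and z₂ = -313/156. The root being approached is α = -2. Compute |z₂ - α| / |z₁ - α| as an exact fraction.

1/26

z₁ - α = -13/6 - (-2) = -13/6 + 2 = -1/6, so |z₁ - α| = 1/6.
z₂ - α = -313/156 - (-2) = -313/156 + 2 = -1/156, so |z₂ - α| = 1/156.
Ratio = (1/156) / (1/6) = 1/26.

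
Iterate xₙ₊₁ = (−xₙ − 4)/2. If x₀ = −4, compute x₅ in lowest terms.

x₁ = (−(−4) − 4)/2 = 0.
x₂ = (−0 − 4)/2 = −2.
x₃ = (−(−2) − 4)/2 = −1.
x₄ = (−(−1) − 4)/2 = −3/2.
x₅ = (−(−3/2) − 4)/2 = −5/4.

−5/4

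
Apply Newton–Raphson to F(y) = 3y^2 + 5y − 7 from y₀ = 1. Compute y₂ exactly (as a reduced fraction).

F'(y) = 6y + 5.
F(1) = 1, F'(1) = 11, so y₁ = 1 − 1/11 = 10/11.
F(10/11) = 3/121, F'(10/11) = 115/11, so y₂ = (10/11) − (3/121)/(115/11) = 1147/1265.

1147/1265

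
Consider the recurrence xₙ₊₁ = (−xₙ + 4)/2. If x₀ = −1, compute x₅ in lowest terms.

x₁ = (−(−1) + 4)/2 = 5/2.
x₂ = (−(5/2) + 4)/2 = 3/4.
x₃ = (−(3/4) + 4)/2 = 13/8.
x₄ = (−(13/8) + 4)/2 = 19/16.
x₅ = (−(19/16) + 4)/2 = 45/32.

45/32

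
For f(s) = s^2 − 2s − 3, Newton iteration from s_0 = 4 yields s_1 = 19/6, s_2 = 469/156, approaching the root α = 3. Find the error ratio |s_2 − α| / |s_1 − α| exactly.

s_1 − α = 19/6 − 3 = 1/6, so |s_1 − α| = 1/6.
s_2 − α = 469/156 − 3 = 1/156, so |s_2 − α| = 1/156.
Ratio = (1/156) / (1/6) = 1/26.

1/26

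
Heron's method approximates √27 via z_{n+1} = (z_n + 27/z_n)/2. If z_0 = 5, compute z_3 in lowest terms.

z_1 = (5 + 27/5)/2 = 26/5.
z_2 = (26/5 + 27/(26/5))/2 = 1351/260.
z_3 = (1351/260 + 27/(1351/260))/2 = 3650401/702520.

3650401/702520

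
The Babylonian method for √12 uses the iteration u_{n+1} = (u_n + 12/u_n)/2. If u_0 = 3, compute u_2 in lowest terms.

97/28

u_1 = (3 + 12/3)/2 = 7/2.
u_2 = (7/2 + 12/(7/2))/2 = 97/28.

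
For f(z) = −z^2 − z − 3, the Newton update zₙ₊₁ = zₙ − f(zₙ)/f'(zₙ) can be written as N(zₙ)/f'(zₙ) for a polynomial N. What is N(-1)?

f'(z) = −2z − 1.
N(z) = z·f'(z) − f(z) = z·(−2z − 1) − (−z^2 − z − 3) = −z^2 + 3.
N(-1) = 2.

2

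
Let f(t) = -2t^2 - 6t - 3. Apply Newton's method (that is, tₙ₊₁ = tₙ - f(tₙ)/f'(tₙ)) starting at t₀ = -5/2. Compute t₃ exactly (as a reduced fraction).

-51409/21728

f'(t) = -4t - 6.
f(-5/2) = -1/2, f'(-5/2) = 4, so t₁ = (-5/2) - (-1/2)/4 = -19/8.
f(-19/8) = -1/32, f'(-19/8) = 7/2, so t₂ = (-19/8) - (-1/32)/(7/2) = -265/112.
f(-265/112) = -1/6272, f'(-265/112) = 97/28, so t₃ = (-265/112) - (-1/6272)/(97/28) = -51409/21728.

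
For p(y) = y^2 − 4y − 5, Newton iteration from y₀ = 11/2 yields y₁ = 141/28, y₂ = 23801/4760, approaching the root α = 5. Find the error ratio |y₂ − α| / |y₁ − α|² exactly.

y₁ − α = 141/28 − 5 = 1/28, so |y₁ − α| = 1/28.
y₂ − α = 23801/4760 − 5 = 1/4760, so |y₂ − α| = 1/4760.
|y₁ − α|² = 1/784.
Ratio = (1/4760) / (1/784) = 14/85.

14/85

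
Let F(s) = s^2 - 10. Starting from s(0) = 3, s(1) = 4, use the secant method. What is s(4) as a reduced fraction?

3488/1103

F(3) = -1, F(4) = 6. s(2) = 4 - 6·(4 - 3)/(6 - (-1)) = 22/7.
F(4) = 6, F(22/7) = -6/49. s(3) = (22/7) - (-6/49)·((22/7) - 4)/((-6/49) - 6) = 79/25.
F(22/7) = -6/49, F(79/25) = -9/625. s(4) = (79/25) - (-9/625)·((79/25) - (22/7))/((-9/625) - (-6/49)) = 3488/1103.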